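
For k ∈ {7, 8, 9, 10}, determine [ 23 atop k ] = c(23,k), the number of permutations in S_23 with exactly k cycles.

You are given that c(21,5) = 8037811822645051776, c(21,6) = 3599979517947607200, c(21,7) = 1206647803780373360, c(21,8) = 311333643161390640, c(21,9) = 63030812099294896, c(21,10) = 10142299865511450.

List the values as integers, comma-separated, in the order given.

@22  (22,6):3599979517947607200·21+8037811822645051776→83637381699544802976, (22,7):1206647803780373360·21+3599979517947607200→28939583397335447760, (22,8):311333643161390640·21+1206647803780373360→7744654310169576800, (22,9):63030812099294896·21+311333643161390640→1634980697246583456, (22,10):10142299865511450·21+63030812099294896→276019109275035346
@23  (23,7):28939583397335447760·22+83637381699544802976→720308216440924653696, (23,8):7744654310169576800·22+28939583397335447760→199321978221066137360, (23,9):1634980697246583456·22+7744654310169576800→43714229649594412832, (23,10):276019109275035346·22+1634980697246583456→7707401101297361068
Read c(23,7) = 720308216440924653696, c(23,8) = 199321978221066137360, c(23,9) = 43714229649594412832, c(23,10) = 7707401101297361068.

720308216440924653696, 199321978221066137360, 43714229649594412832, 7707401101297361068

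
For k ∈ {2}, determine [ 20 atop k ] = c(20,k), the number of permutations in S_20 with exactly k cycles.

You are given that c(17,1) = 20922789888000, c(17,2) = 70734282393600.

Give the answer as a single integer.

431565146817638400

r18: T_18,1=17×20922789888000+0=355687428096000; T_18,2=17×70734282393600+20922789888000=1223405590579200
r19: T_19,1=18×355687428096000+0=6402373705728000; T_19,2=18×1223405590579200+355687428096000=22376988058521600
r20: T_20,2=19×22376988058521600+6402373705728000=431565146817638400
Read c(20,2) = 431565146817638400.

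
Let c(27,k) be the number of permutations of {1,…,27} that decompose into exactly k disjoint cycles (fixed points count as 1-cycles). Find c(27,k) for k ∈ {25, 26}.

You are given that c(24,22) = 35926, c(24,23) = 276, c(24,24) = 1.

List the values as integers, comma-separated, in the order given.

58500, 351

[25] T[25,23]:24*276+35926=42550 · T[25,24]:24*1+276=300 · T[25,25]:24*0+1=1
[26] T[26,24]:25*300+42550=50050 · T[26,25]:25*1+300=325 · T[26,26]:25*0+1=1
[27] T[27,25]:26*325+50050=58500 · T[27,26]:26*1+325=351
Read c(27,25) = 58500, c(27,26) = 351.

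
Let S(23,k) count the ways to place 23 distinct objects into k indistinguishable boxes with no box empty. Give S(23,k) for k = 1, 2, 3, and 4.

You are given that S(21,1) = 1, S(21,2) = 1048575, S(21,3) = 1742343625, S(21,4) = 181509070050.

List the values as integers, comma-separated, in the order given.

1, 4194303, 15686335501, 2916342574750

[22] T[22,1]:1*1+0=1 · T[22,2]:2*1048575+1=2097151 · T[22,3]:3*1742343625+1048575=5228079450 · T[22,4]:4*181509070050+1742343625=727778623825
[23] T[23,1]:1*1+0=1 · T[23,2]:2*2097151+1=4194303 · T[23,3]:3*5228079450+2097151=15686335501 · T[23,4]:4*727778623825+5228079450=2916342574750
Read S(23,1) = 1, S(23,2) = 4194303, S(23,3) = 15686335501, S(23,4) = 2916342574750.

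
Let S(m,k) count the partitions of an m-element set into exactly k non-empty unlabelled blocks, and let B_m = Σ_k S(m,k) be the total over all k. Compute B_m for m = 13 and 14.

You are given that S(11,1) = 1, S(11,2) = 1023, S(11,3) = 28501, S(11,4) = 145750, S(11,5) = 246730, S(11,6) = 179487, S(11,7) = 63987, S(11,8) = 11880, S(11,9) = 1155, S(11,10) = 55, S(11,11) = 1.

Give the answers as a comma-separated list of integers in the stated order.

row 12: T[12][1]=1·1+0=1  T[12][2]=2·1023+1=2047  T[12][3]=3·28501+1023=86526  T[12][4]=4·145750+28501=611501  T[12][5]=5·246730+145750=1379400  T[12][6]=6·179487+246730=1323652  T[12][7]=7·63987+179487=627396  T[12][8]=8·11880+63987=159027  T[12][9]=9·1155+11880=22275  T[12][10]=10·55+1155=1705  T[12][11]=11·1+55=66  T[12][12]=12·0+1=1
row 13: T[13][1]=1·1+0=1  T[13][2]=2·2047+1=4095  T[13][3]=3·86526+2047=261625  T[13][4]=4·611501+86526=2532530  T[13][5]=5·1379400+611501=7508501  T[13][6]=6·1323652+1379400=9321312  T[13][7]=7·627396+1323652=5715424  T[13][8]=8·159027+627396=1899612  T[13][9]=9·22275+159027=359502  T[13][10]=10·1705+22275=39325  T[13][11]=11·66+1705=2431  T[13][12]=12·1+66=78  T[13][13]=13·0+1=1
row 14: T[14][1]=1·1+0=1  T[14][2]=2·4095+1=8191  T[14][3]=3·261625+4095=788970  T[14][4]=4·2532530+261625=10391745  T[14][5]=5·7508501+2532530=40075035  T[14][6]=6·9321312+7508501=63436373  T[14][7]=7·5715424+9321312=49329280  T[14][8]=8·1899612+5715424=20912320  T[14][9]=9·359502+1899612=5135130  T[14][10]=10·39325+359502=752752  T[14][11]=11·2431+39325=66066  T[14][12]=12·78+2431=3367  T[14][13]=13·1+78=91  T[14][14]=14·0+1=1
B_13 = ΣS(13,k) = 1+4095+261625+2532530+7508501+9321312+5715424+1899612+359502+39325+2431+78+1 = 27644437
B_14 = ΣS(14,k) = 1+8191+788970+10391745+40075035+63436373+49329280+20912320+5135130+752752+66066+3367+91+1 = 190899322

27644437, 190899322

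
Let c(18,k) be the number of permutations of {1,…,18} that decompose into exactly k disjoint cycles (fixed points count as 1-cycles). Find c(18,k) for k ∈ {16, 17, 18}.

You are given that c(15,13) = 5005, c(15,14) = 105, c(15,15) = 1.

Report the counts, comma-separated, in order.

10812, 153, 1

@16  (16,14):105·15+5005→6580, (16,15):1·15+105→120, (16,16):0·15+1→1
@17  (17,15):120·16+6580→8500, (17,16):1·16+120→136, (17,17):0·16+1→1
@18  (18,16):136·17+8500→10812, (18,17):1·17+136→153, (18,18):0·17+1→1
Read c(18,16) = 10812, c(18,17) = 153, c(18,18) = 1.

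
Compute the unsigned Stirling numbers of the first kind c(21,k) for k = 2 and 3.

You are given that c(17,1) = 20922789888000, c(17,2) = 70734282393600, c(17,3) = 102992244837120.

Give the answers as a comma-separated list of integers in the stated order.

8752948036761600000, 13803759753640704000

r18: T_18,1=17×20922789888000+0=355687428096000; T_18,2=17×70734282393600+20922789888000=1223405590579200; T_18,3=17×102992244837120+70734282393600=1821602444624640
r19: T_19,1=18×355687428096000+0=6402373705728000; T_19,2=18×1223405590579200+355687428096000=22376988058521600; T_19,3=18×1821602444624640+1223405590579200=34012249593822720
r20: T_20,1=19×6402373705728000+0=121645100408832000; T_20,2=19×22376988058521600+6402373705728000=431565146817638400; T_20,3=19×34012249593822720+22376988058521600=668609730341153280
r21: T_21,2=20×431565146817638400+121645100408832000=8752948036761600000; T_21,3=20×668609730341153280+431565146817638400=13803759753640704000
Read c(21,2) = 8752948036761600000, c(21,3) = 13803759753640704000.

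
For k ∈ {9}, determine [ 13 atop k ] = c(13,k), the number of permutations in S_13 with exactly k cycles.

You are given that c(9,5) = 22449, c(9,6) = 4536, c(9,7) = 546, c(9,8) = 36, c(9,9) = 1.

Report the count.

749463

row 10: T[10][6]=9·4536+22449=63273  T[10][7]=9·546+4536=9450  T[10][8]=9·36+546=870  T[10][9]=9·1+36=45
row 11: T[11][7]=10·9450+63273=157773  T[11][8]=10·870+9450=18150  T[11][9]=10·45+870=1320
row 12: T[12][8]=11·18150+157773=357423  T[12][9]=11·1320+18150=32670
row 13: T[13][9]=12·32670+357423=749463
Read c(13,9) = 749463.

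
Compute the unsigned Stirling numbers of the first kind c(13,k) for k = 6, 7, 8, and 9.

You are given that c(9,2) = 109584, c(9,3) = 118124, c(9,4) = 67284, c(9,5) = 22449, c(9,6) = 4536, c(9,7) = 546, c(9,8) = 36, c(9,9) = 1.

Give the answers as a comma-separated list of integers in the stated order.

r10: T_10,3=9×118124+109584=1172700; T_10,4=9×67284+118124=723680; T_10,5=9×22449+67284=269325; T_10,6=9×4536+22449=63273; T_10,7=9×546+4536=9450; T_10,8=9×36+546=870; T_10,9=9×1+36=45
r11: T_11,4=10×723680+1172700=8409500; T_11,5=10×269325+723680=3416930; T_11,6=10×63273+269325=902055; T_11,7=10×9450+63273=157773; T_11,8=10×870+9450=18150; T_11,9=10×45+870=1320
r12: T_12,5=11×3416930+8409500=45995730; T_12,6=11×902055+3416930=13339535; T_12,7=11×157773+902055=2637558; T_12,8=11×18150+157773=357423; T_12,9=11×1320+18150=32670
r13: T_13,6=12×13339535+45995730=206070150; T_13,7=12×2637558+13339535=44990231; T_13,8=12×357423+2637558=6926634; T_13,9=12×32670+357423=749463
Read c(13,6) = 206070150, c(13,7) = 44990231, c(13,8) = 6926634, c(13,9) = 749463.

206070150, 44990231, 6926634, 749463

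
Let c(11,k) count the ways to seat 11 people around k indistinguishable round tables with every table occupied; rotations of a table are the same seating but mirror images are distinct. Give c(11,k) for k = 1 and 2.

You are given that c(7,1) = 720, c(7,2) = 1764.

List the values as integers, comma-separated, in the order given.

[8] T[8,1]:7*720+0=5040 · T[8,2]:7*1764+720=13068
[9] T[9,1]:8*5040+0=40320 · T[9,2]:8*13068+5040=109584
[10] T[10,1]:9*40320+0=362880 · T[10,2]:9*109584+40320=1026576
[11] T[11,1]:10*362880+0=3628800 · T[11,2]:10*1026576+362880=10628640
Read c(11,1) = 3628800, c(11,2) = 10628640.

3628800, 10628640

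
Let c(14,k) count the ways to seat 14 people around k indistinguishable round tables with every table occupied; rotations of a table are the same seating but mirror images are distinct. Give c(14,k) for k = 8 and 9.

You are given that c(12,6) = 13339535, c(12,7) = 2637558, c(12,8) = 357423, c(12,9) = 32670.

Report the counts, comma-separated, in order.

135036473, 16669653

row 13: T[13][7]=12·2637558+13339535=44990231  T[13][8]=12·357423+2637558=6926634  T[13][9]=12·32670+357423=749463
row 14: T[14][8]=13·6926634+44990231=135036473  T[14][9]=13·749463+6926634=16669653
Read c(14,8) = 135036473, c(14,9) = 16669653.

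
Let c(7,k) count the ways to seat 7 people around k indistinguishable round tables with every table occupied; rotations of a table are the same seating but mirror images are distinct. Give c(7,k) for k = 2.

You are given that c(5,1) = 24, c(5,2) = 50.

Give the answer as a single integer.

r6: T_6,1=5×24+0=120; T_6,2=5×50+24=274
r7: T_7,2=6×274+120=1764
Read c(7,2) = 1764.

1764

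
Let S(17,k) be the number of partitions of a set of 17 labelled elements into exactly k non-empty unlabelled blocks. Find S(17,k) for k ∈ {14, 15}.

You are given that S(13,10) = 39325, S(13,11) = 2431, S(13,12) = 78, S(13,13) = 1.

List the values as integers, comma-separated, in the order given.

249900, 7820

i=14: T(14,11)=39325+11·2431=66066 | T(14,12)=2431+12·78=3367 | T(14,13)=78+13·1=91 | T(14,14)=1+14·0=1
i=15: T(15,12)=66066+12·3367=106470 | T(15,13)=3367+13·91=4550 | T(15,14)=91+14·1=105 | T(15,15)=1+15·0=1
i=16: T(16,13)=106470+13·4550=165620 | T(16,14)=4550+14·105=6020 | T(16,15)=105+15·1=120
i=17: T(17,14)=165620+14·6020=249900 | T(17,15)=6020+15·120=7820
Read S(17,14) = 249900, S(17,15) = 7820.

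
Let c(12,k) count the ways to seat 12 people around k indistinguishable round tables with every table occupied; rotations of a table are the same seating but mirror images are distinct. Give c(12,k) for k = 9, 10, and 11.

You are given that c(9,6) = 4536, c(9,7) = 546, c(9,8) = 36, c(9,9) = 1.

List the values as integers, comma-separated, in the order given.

32670, 1925, 66

row 10: T[10][7]=9·546+4536=9450  T[10][8]=9·36+546=870  T[10][9]=9·1+36=45  T[10][10]=9·0+1=1
row 11: T[11][8]=10·870+9450=18150  T[11][9]=10·45+870=1320  T[11][10]=10·1+45=55  T[11][11]=10·0+1=1
row 12: T[12][9]=11·1320+18150=32670  T[12][10]=11·55+1320=1925  T[12][11]=11·1+55=66
Read c(12,9) = 32670, c(12,10) = 1925, c(12,11) = 66.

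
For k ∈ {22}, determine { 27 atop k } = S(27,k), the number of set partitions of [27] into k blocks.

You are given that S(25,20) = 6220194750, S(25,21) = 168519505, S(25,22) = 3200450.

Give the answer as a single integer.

15015551265

i=26: T(26,21)=6220194750+21·168519505=9759104355 | T(26,22)=168519505+22·3200450=238929405
i=27: T(27,22)=9759104355+22·238929405=15015551265
Read S(27,22) = 15015551265.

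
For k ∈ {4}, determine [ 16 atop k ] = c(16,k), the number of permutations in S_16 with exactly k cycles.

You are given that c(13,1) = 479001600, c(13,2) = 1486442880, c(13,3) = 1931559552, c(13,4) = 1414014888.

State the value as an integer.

5056995703824

[14] T[14,2]:13*1486442880+479001600=19802759040 · T[14,3]:13*1931559552+1486442880=26596717056 · T[14,4]:13*1414014888+1931559552=20313753096
[15] T[15,3]:14*26596717056+19802759040=392156797824 · T[15,4]:14*20313753096+26596717056=310989260400
[16] T[16,4]:15*310989260400+392156797824=5056995703824
Read c(16,4) = 5056995703824.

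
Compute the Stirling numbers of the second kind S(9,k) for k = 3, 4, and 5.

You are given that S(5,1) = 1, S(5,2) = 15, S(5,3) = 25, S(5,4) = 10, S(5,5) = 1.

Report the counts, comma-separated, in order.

3025, 7770, 6951

i=6: T(6,1)=0+1·1=1 | T(6,2)=1+2·15=31 | T(6,3)=15+3·25=90 | T(6,4)=25+4·10=65 | T(6,5)=10+5·1=15
i=7: T(7,1)=0+1·1=1 | T(7,2)=1+2·31=63 | T(7,3)=31+3·90=301 | T(7,4)=90+4·65=350 | T(7,5)=65+5·15=140
i=8: T(8,2)=1+2·63=127 | T(8,3)=63+3·301=966 | T(8,4)=301+4·350=1701 | T(8,5)=350+5·140=1050
i=9: T(9,3)=127+3·966=3025 | T(9,4)=966+4·1701=7770 | T(9,5)=1701+5·1050=6951
Read S(9,3) = 3025, S(9,4) = 7770, S(9,5) = 6951.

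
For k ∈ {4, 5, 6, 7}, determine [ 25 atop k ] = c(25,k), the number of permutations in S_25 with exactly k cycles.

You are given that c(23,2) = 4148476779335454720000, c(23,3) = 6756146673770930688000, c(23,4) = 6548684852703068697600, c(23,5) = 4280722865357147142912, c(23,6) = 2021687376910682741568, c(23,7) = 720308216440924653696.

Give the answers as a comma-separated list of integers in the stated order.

3936561409138663118131200, 2677503356427960382362624, 1323714091579185857760000, 496910165055549644836800

r24: T_24,3=23×6756146673770930688000+4148476779335454720000=159539850276066860544000; T_24,4=23×6548684852703068697600+6756146673770930688000=157375898285941510732800; T_24,5=23×4280722865357147142912+6548684852703068697600=105005310755917452984576; T_24,6=23×2021687376910682741568+4280722865357147142912=50779532534302850198976; T_24,7=23×720308216440924653696+2021687376910682741568=18588776355051949776576
r25: T_25,4=24×157375898285941510732800+159539850276066860544000=3936561409138663118131200; T_25,5=24×105005310755917452984576+157375898285941510732800=2677503356427960382362624; T_25,6=24×50779532534302850198976+105005310755917452984576=1323714091579185857760000; T_25,7=24×18588776355051949776576+50779532534302850198976=496910165055549644836800
Read c(25,4) = 3936561409138663118131200, c(25,5) = 2677503356427960382362624, c(25,6) = 1323714091579185857760000, c(25,7) = 496910165055549644836800.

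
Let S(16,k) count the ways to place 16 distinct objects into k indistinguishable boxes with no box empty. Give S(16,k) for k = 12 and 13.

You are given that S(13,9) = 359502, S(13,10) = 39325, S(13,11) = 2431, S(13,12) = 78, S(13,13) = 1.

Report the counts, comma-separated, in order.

r14: T_14,10=10×39325+359502=752752; T_14,11=11×2431+39325=66066; T_14,12=12×78+2431=3367; T_14,13=13×1+78=91
r15: T_15,11=11×66066+752752=1479478; T_15,12=12×3367+66066=106470; T_15,13=13×91+3367=4550
r16: T_16,12=12×106470+1479478=2757118; T_16,13=13×4550+106470=165620
Read S(16,12) = 2757118, S(16,13) = 165620.

2757118, 165620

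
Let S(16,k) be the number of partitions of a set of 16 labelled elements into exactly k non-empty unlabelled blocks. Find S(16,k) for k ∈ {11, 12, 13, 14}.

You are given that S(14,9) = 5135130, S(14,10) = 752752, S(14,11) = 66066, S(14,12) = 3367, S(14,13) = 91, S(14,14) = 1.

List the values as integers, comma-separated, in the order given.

r15: T_15,10=10×752752+5135130=12662650; T_15,11=11×66066+752752=1479478; T_15,12=12×3367+66066=106470; T_15,13=13×91+3367=4550; T_15,14=14×1+91=105
r16: T_16,11=11×1479478+12662650=28936908; T_16,12=12×106470+1479478=2757118; T_16,13=13×4550+106470=165620; T_16,14=14×105+4550=6020
Read S(16,11) = 28936908, S(16,12) = 2757118, S(16,13) = 165620, S(16,14) = 6020.

28936908, 2757118, 165620, 6020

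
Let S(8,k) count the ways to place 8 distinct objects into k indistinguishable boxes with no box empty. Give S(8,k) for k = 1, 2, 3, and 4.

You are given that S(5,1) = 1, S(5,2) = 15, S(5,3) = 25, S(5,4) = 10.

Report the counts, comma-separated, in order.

row 6: T[6][1]=1·1+0=1  T[6][2]=2·15+1=31  T[6][3]=3·25+15=90  T[6][4]=4·10+25=65
row 7: T[7][1]=1·1+0=1  T[7][2]=2·31+1=63  T[7][3]=3·90+31=301  T[7][4]=4·65+90=350
row 8: T[8][1]=1·1+0=1  T[8][2]=2·63+1=127  T[8][3]=3·301+63=966  T[8][4]=4·350+301=1701
Read S(8,1) = 1, S(8,2) = 127, S(8,3) = 966, S(8,4) = 1701.

1, 127, 966, 1701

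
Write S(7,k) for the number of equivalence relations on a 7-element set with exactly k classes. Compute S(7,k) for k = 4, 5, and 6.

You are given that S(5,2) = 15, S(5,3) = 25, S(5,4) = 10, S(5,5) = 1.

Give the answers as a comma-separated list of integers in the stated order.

350, 140, 21

i=6: T(6,3)=15+3·25=90 | T(6,4)=25+4·10=65 | T(6,5)=10+5·1=15 | T(6,6)=1+6·0=1
i=7: T(7,4)=90+4·65=350 | T(7,5)=65+5·15=140 | T(7,6)=15+6·1=21
Read S(7,4) = 350, S(7,5) = 140, S(7,6) = 21.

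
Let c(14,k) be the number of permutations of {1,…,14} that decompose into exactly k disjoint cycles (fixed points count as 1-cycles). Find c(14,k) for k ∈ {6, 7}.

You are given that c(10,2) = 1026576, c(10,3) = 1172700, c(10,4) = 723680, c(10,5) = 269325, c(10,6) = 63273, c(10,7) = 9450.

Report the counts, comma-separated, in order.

row 11: T[11][3]=10·1172700+1026576=12753576  T[11][4]=10·723680+1172700=8409500  T[11][5]=10·269325+723680=3416930  T[11][6]=10·63273+269325=902055  T[11][7]=10·9450+63273=157773
row 12: T[12][4]=11·8409500+12753576=105258076  T[12][5]=11·3416930+8409500=45995730  T[12][6]=11·902055+3416930=13339535  T[12][7]=11·157773+902055=2637558
row 13: T[13][5]=12·45995730+105258076=657206836  T[13][6]=12·13339535+45995730=206070150  T[13][7]=12·2637558+13339535=44990231
row 14: T[14][6]=13·206070150+657206836=3336118786  T[14][7]=13·44990231+206070150=790943153
Read c(14,6) = 3336118786, c(14,7) = 790943153.

3336118786, 790943153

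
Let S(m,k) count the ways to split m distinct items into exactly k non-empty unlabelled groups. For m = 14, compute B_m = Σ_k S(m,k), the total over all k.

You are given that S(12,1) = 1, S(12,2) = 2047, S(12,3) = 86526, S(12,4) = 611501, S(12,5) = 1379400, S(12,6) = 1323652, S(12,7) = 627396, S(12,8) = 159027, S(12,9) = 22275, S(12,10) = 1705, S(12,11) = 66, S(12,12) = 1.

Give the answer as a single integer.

row 13: T[13][1]=1·1+0=1  T[13][2]=2·2047+1=4095  T[13][3]=3·86526+2047=261625  T[13][4]=4·611501+86526=2532530  T[13][5]=5·1379400+611501=7508501  T[13][6]=6·1323652+1379400=9321312  T[13][7]=7·627396+1323652=5715424  T[13][8]=8·159027+627396=1899612  T[13][9]=9·22275+159027=359502  T[13][10]=10·1705+22275=39325  T[13][11]=11·66+1705=2431  T[13][12]=12·1+66=78  T[13][13]=13·0+1=1
row 14: T[14][1]=1·1+0=1  T[14][2]=2·4095+1=8191  T[14][3]=3·261625+4095=788970  T[14][4]=4·2532530+261625=10391745  T[14][5]=5·7508501+2532530=40075035  T[14][6]=6·9321312+7508501=63436373  T[14][7]=7·5715424+9321312=49329280  T[14][8]=8·1899612+5715424=20912320  T[14][9]=9·359502+1899612=5135130  T[14][10]=10·39325+359502=752752  T[14][11]=11·2431+39325=66066  T[14][12]=12·78+2431=3367  T[14][13]=13·1+78=91  T[14][14]=14·0+1=1
B_14 = ΣS(14,k) = 1+8191+788970+10391745+40075035+63436373+49329280+20912320+5135130+752752+66066+3367+91+1 = 190899322

190899322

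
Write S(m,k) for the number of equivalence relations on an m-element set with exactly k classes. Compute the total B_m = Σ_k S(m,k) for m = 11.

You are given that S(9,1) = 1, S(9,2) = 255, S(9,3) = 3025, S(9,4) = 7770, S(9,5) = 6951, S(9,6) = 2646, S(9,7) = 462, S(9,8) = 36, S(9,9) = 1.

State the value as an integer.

678570

r10: T_10,1=1×1+0=1; T_10,2=2×255+1=511; T_10,3=3×3025+255=9330; T_10,4=4×7770+3025=34105; T_10,5=5×6951+7770=42525; T_10,6=6×2646+6951=22827; T_10,7=7×462+2646=5880; T_10,8=8×36+462=750; T_10,9=9×1+36=45; T_10,10=10×0+1=1
r11: T_11,1=1×1+0=1; T_11,2=2×511+1=1023; T_11,3=3×9330+511=28501; T_11,4=4×34105+9330=145750; T_11,5=5×42525+34105=246730; T_11,6=6×22827+42525=179487; T_11,7=7×5880+22827=63987; T_11,8=8×750+5880=11880; T_11,9=9×45+750=1155; T_11,10=10×1+45=55; T_11,11=11×0+1=1
B_11 = ΣS(11,k) = 1+1023+28501+145750+246730+179487+63987+11880+1155+55+1 = 678570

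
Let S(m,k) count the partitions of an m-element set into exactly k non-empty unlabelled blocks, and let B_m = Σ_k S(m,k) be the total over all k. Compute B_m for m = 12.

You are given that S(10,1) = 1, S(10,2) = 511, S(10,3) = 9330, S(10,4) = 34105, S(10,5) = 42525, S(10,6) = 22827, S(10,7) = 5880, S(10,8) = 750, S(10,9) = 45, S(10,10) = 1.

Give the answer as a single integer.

4213597

r11: T_11,1=1×1+0=1; T_11,2=2×511+1=1023; T_11,3=3×9330+511=28501; T_11,4=4×34105+9330=145750; T_11,5=5×42525+34105=246730; T_11,6=6×22827+42525=179487; T_11,7=7×5880+22827=63987; T_11,8=8×750+5880=11880; T_11,9=9×45+750=1155; T_11,10=10×1+45=55; T_11,11=11×0+1=1
r12: T_12,1=1×1+0=1; T_12,2=2×1023+1=2047; T_12,3=3×28501+1023=86526; T_12,4=4×145750+28501=611501; T_12,5=5×246730+145750=1379400; T_12,6=6×179487+246730=1323652; T_12,7=7×63987+179487=627396; T_12,8=8×11880+63987=159027; T_12,9=9×1155+11880=22275; T_12,10=10×55+1155=1705; T_12,11=11×1+55=66; T_12,12=12×0+1=1
B_12 = ΣS(12,k) = 1+2047+86526+611501+1379400+1323652+627396+159027+22275+1705+66+1 = 4213597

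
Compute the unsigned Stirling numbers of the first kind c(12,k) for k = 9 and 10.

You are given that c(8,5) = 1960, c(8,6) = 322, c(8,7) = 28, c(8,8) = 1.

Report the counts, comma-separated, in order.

i=9: T(9,6)=1960+8·322=4536 | T(9,7)=322+8·28=546 | T(9,8)=28+8·1=36 | T(9,9)=1+8·0=1
i=10: T(10,7)=4536+9·546=9450 | T(10,8)=546+9·36=870 | T(10,9)=36+9·1=45 | T(10,10)=1+9·0=1
i=11: T(11,8)=9450+10·870=18150 | T(11,9)=870+10·45=1320 | T(11,10)=45+10·1=55
i=12: T(12,9)=18150+11·1320=32670 | T(12,10)=1320+11·55=1925
Read c(12,9) = 32670, c(12,10) = 1925.

32670, 1925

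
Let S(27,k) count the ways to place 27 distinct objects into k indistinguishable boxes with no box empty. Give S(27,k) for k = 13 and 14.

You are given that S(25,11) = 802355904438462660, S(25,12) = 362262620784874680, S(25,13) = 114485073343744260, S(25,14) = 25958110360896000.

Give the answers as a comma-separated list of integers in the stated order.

29206898819153109600, 8541149231801585700

r26: T_26,12=12×362262620784874680+802355904438462660=5149507353856958820; T_26,13=13×114485073343744260+362262620784874680=1850568574253550060; T_26,14=14×25958110360896000+114485073343744260=477898618396288260
r27: T_27,13=13×1850568574253550060+5149507353856958820=29206898819153109600; T_27,14=14×477898618396288260+1850568574253550060=8541149231801585700
Read S(27,13) = 29206898819153109600, S(27,14) = 8541149231801585700.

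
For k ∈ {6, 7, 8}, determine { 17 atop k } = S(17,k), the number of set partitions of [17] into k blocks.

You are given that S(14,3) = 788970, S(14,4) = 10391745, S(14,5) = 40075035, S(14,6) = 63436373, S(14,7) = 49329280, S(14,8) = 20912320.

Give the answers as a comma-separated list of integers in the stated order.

17505749898, 25708104786, 20415995028

row 15: T[15][4]=4·10391745+788970=42355950  T[15][5]=5·40075035+10391745=210766920  T[15][6]=6·63436373+40075035=420693273  T[15][7]=7·49329280+63436373=408741333  T[15][8]=8·20912320+49329280=216627840
row 16: T[16][5]=5·210766920+42355950=1096190550  T[16][6]=6·420693273+210766920=2734926558  T[16][7]=7·408741333+420693273=3281882604  T[16][8]=8·216627840+408741333=2141764053
row 17: T[17][6]=6·2734926558+1096190550=17505749898  T[17][7]=7·3281882604+2734926558=25708104786  T[17][8]=8·2141764053+3281882604=20415995028
Read S(17,6) = 17505749898, S(17,7) = 25708104786, S(17,8) = 20415995028.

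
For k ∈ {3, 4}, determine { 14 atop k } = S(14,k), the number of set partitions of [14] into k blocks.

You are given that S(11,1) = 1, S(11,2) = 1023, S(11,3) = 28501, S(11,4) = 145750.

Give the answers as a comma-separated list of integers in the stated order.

788970, 10391745

@12  (12,1):1·1+0→1, (12,2):1023·2+1→2047, (12,3):28501·3+1023→86526, (12,4):145750·4+28501→611501
@13  (13,2):2047·2+1→4095, (13,3):86526·3+2047→261625, (13,4):611501·4+86526→2532530
@14  (14,3):261625·3+4095→788970, (14,4):2532530·4+261625→10391745
Read S(14,3) = 788970, S(14,4) = 10391745.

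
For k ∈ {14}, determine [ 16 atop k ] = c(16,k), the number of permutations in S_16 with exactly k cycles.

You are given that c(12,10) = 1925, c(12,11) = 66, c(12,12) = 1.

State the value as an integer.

6580

[13] T[13,11]:12*66+1925=2717 · T[13,12]:12*1+66=78 · T[13,13]:12*0+1=1
[14] T[14,12]:13*78+2717=3731 · T[14,13]:13*1+78=91 · T[14,14]:13*0+1=1
[15] T[15,13]:14*91+3731=5005 · T[15,14]:14*1+91=105
[16] T[16,14]:15*105+5005=6580
Read c(16,14) = 6580.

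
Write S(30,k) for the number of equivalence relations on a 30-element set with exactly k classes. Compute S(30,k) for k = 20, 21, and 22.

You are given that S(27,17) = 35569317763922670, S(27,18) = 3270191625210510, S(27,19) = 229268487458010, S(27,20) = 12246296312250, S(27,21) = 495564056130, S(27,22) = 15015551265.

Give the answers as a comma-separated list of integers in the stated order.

581535955088511150, 37058299246258290, 1848018090851790

r28: T_28,18=18×3270191625210510+35569317763922670=94432767017711850; T_28,19=19×229268487458010+3270191625210510=7626292886912700; T_28,20=20×12246296312250+229268487458010=474194413703010; T_28,21=21×495564056130+12246296312250=22653141490980; T_28,22=22×15015551265+495564056130=825906183960
r29: T_29,19=19×7626292886912700+94432767017711850=239332331869053150; T_29,20=20×474194413703010+7626292886912700=17110181160972900; T_29,21=21×22653141490980+474194413703010=949910385013590; T_29,22=22×825906183960+22653141490980=40823077538100
r30: T_30,20=20×17110181160972900+239332331869053150=581535955088511150; T_30,21=21×949910385013590+17110181160972900=37058299246258290; T_30,22=22×40823077538100+949910385013590=1848018090851790
Read S(30,20) = 581535955088511150, S(30,21) = 37058299246258290, S(30,22) = 1848018090851790.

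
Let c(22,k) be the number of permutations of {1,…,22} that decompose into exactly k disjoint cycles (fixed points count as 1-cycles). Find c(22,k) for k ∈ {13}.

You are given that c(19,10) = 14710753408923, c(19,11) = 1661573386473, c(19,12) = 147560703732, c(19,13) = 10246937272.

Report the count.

373100999802531

r20: T_20,11=19×1661573386473+14710753408923=46280647751910; T_20,12=19×147560703732+1661573386473=4465226757381; T_20,13=19×10246937272+147560703732=342252511900
r21: T_21,12=20×4465226757381+46280647751910=135585182899530; T_21,13=20×342252511900+4465226757381=11310276995381
r22: T_22,13=21×11310276995381+135585182899530=373100999802531
Read c(22,13) = 373100999802531.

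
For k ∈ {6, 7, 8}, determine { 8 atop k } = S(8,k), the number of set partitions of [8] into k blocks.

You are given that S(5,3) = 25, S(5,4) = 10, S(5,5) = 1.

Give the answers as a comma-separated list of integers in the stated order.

row 6: T[6][4]=4·10+25=65  T[6][5]=5·1+10=15  T[6][6]=6·0+1=1
row 7: T[7][5]=5·15+65=140  T[7][6]=6·1+15=21  T[7][7]=7·0+1=1
row 8: T[8][6]=6·21+140=266  T[8][7]=7·1+21=28  T[8][8]=8·0+1=1
Read S(8,6) = 266, S(8,7) = 28, S(8,8) = 1.

266, 28, 1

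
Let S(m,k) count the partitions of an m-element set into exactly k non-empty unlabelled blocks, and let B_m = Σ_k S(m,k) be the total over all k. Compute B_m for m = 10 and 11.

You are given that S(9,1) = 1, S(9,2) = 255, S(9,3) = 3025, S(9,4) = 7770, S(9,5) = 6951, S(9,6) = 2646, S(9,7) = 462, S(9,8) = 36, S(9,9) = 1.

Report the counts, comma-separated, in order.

115975, 678570

@10  (10,1):1·1+0→1, (10,2):255·2+1→511, (10,3):3025·3+255→9330, (10,4):7770·4+3025→34105, (10,5):6951·5+7770→42525, (10,6):2646·6+6951→22827, (10,7):462·7+2646→5880, (10,8):36·8+462→750, (10,9):1·9+36→45, (10,10):0·10+1→1
@11  (11,1):1·1+0→1, (11,2):511·2+1→1023, (11,3):9330·3+511→28501, (11,4):34105·4+9330→145750, (11,5):42525·5+34105→246730, (11,6):22827·6+42525→179487, (11,7):5880·7+22827→63987, (11,8):750·8+5880→11880, (11,9):45·9+750→1155, (11,10):1·10+45→55, (11,11):0·11+1→1
B_10 = ΣS(10,k) = 1+511+9330+34105+42525+22827+5880+750+45+1 = 115975
B_11 = ΣS(11,k) = 1+1023+28501+145750+246730+179487+63987+11880+1155+55+1 = 678570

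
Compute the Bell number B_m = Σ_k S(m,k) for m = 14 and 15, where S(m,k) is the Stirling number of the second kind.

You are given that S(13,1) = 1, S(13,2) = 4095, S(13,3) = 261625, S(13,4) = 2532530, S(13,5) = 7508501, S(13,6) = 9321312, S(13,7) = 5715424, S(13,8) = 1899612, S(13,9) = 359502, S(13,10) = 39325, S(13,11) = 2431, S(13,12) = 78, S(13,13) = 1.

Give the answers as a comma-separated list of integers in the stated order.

[14] T[14,1]:1*1+0=1 · T[14,2]:2*4095+1=8191 · T[14,3]:3*261625+4095=788970 · T[14,4]:4*2532530+261625=10391745 · T[14,5]:5*7508501+2532530=40075035 · T[14,6]:6*9321312+7508501=63436373 · T[14,7]:7*5715424+9321312=49329280 · T[14,8]:8*1899612+5715424=20912320 · T[14,9]:9*359502+1899612=5135130 · T[14,10]:10*39325+359502=752752 · T[14,11]:11*2431+39325=66066 · T[14,12]:12*78+2431=3367 · T[14,13]:13*1+78=91 · T[14,14]:14*0+1=1
[15] T[15,1]:1*1+0=1 · T[15,2]:2*8191+1=16383 · T[15,3]:3*788970+8191=2375101 · T[15,4]:4*10391745+788970=42355950 · T[15,5]:5*40075035+10391745=210766920 · T[15,6]:6*63436373+40075035=420693273 · T[15,7]:7*49329280+63436373=408741333 · T[15,8]:8*20912320+49329280=216627840 · T[15,9]:9*5135130+20912320=67128490 · T[15,10]:10*752752+5135130=12662650 · T[15,11]:11*66066+752752=1479478 · T[15,12]:12*3367+66066=106470 · T[15,13]:13*91+3367=4550 · T[15,14]:14*1+91=105 · T[15,15]:15*0+1=1
B_14 = ΣS(14,k) = 1+8191+788970+10391745+40075035+63436373+49329280+20912320+5135130+752752+66066+3367+91+1 = 190899322
B_15 = ΣS(15,k) = 1+16383+2375101+42355950+210766920+420693273+408741333+216627840+67128490+12662650+1479478+106470+4550+105+1 = 1382958545

190899322, 1382958545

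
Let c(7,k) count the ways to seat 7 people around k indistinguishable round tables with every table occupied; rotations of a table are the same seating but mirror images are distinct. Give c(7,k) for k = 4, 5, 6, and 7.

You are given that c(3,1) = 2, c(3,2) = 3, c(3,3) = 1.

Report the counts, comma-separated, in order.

r4: T_4,1=3×2+0=6; T_4,2=3×3+2=11; T_4,3=3×1+3=6; T_4,4=3×0+1=1
r5: T_5,2=4×11+6=50; T_5,3=4×6+11=35; T_5,4=4×1+6=10; T_5,5=4×0+1=1
r6: T_6,3=5×35+50=225; T_6,4=5×10+35=85; T_6,5=5×1+10=15; T_6,6=5×0+1=1
r7: T_7,4=6×85+225=735; T_7,5=6×15+85=175; T_7,6=6×1+15=21; T_7,7=6×0+1=1
Read c(7,4) = 735, c(7,5) = 175, c(7,6) = 21, c(7,7) = 1.

735, 175, 21, 1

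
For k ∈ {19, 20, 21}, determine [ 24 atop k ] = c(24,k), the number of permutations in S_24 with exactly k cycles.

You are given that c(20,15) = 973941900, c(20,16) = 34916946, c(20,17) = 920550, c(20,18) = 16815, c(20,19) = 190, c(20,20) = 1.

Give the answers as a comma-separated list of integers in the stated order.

7234669596, 168423871, 2932776

@21  (21,16):34916946·20+973941900→1672280820, (21,17):920550·20+34916946→53327946, (21,18):16815·20+920550→1256850, (21,19):190·20+16815→20615, (21,20):1·20+190→210, (21,21):0·20+1→1
@22  (22,17):53327946·21+1672280820→2792167686, (22,18):1256850·21+53327946→79721796, (22,19):20615·21+1256850→1689765, (22,20):210·21+20615→25025, (22,21):1·21+210→231
@23  (23,18):79721796·22+2792167686→4546047198, (23,19):1689765·22+79721796→116896626, (23,20):25025·22+1689765→2240315, (23,21):231·22+25025→30107
@24  (24,19):116896626·23+4546047198→7234669596, (24,20):2240315·23+116896626→168423871, (24,21):30107·23+2240315→2932776
Read c(24,19) = 7234669596, c(24,20) = 168423871, c(24,21) = 2932776.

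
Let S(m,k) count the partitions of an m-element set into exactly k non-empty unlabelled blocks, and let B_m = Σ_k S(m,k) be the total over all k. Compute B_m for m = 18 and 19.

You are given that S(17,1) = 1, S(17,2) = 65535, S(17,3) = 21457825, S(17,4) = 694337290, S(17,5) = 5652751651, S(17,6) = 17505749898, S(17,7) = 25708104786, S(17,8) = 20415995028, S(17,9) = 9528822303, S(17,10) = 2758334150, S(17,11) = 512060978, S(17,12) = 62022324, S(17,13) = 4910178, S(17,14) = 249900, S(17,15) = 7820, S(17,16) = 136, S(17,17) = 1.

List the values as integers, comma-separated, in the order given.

r18: T_18,1=1×1+0=1; T_18,2=2×65535+1=131071; T_18,3=3×21457825+65535=64439010; T_18,4=4×694337290+21457825=2798806985; T_18,5=5×5652751651+694337290=28958095545; T_18,6=6×17505749898+5652751651=110687251039; T_18,7=7×25708104786+17505749898=197462483400; T_18,8=8×20415995028+25708104786=189036065010; T_18,9=9×9528822303+20415995028=106175395755; T_18,10=10×2758334150+9528822303=37112163803; T_18,11=11×512060978+2758334150=8391004908; T_18,12=12×62022324+512060978=1256328866; T_18,13=13×4910178+62022324=125854638; T_18,14=14×249900+4910178=8408778; T_18,15=15×7820+249900=367200; T_18,16=16×136+7820=9996; T_18,17=17×1+136=153; T_18,18=18×0+1=1
r19: T_19,1=1×1+0=1; T_19,2=2×131071+1=262143; T_19,3=3×64439010+131071=193448101; T_19,4=4×2798806985+64439010=11259666950; T_19,5=5×28958095545+2798806985=147589284710; T_19,6=6×110687251039+28958095545=693081601779; T_19,7=7×197462483400+110687251039=1492924634839; T_19,8=8×189036065010+197462483400=1709751003480; T_19,9=9×106175395755+189036065010=1144614626805; T_19,10=10×37112163803+106175395755=477297033785; T_19,11=11×8391004908+37112163803=129413217791; T_19,12=12×1256328866+8391004908=23466951300; T_19,13=13×125854638+1256328866=2892439160; T_19,14=14×8408778+125854638=243577530; T_19,15=15×367200+8408778=13916778; T_19,16=16×9996+367200=527136; T_19,17=17×153+9996=12597; T_19,18=18×1+153=171; T_19,19=19×0+1=1
B_18 = ΣS(18,k) = 1+131071+64439010+2798806985+28958095545+110687251039+197462483400+189036065010+106175395755+37112163803+8391004908+1256328866+125854638+8408778+367200+9996+153+1 = 682076806159
B_19 = ΣS(19,k) = 1+262143+193448101+11259666950+147589284710+693081601779+1492924634839+1709751003480+1144614626805+477297033785+129413217791+23466951300+2892439160+243577530+13916778+527136+12597+171+1 = 5832742205057

682076806159, 5832742205057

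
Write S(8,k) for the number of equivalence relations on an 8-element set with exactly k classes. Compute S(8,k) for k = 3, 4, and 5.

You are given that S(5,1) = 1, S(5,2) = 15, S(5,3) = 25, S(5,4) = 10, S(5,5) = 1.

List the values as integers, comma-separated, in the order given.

i=6: T(6,1)=0+1·1=1 | T(6,2)=1+2·15=31 | T(6,3)=15+3·25=90 | T(6,4)=25+4·10=65 | T(6,5)=10+5·1=15
i=7: T(7,2)=1+2·31=63 | T(7,3)=31+3·90=301 | T(7,4)=90+4·65=350 | T(7,5)=65+5·15=140
i=8: T(8,3)=63+3·301=966 | T(8,4)=301+4·350=1701 | T(8,5)=350+5·140=1050
Read S(8,3) = 966, S(8,4) = 1701, S(8,5) = 1050.

966, 1701, 1050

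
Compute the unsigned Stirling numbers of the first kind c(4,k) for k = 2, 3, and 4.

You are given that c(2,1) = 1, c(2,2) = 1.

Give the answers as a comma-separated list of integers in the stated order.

11, 6, 1

i=3: T(3,1)=0+2·1=2 | T(3,2)=1+2·1=3 | T(3,3)=1+2·0=1
i=4: T(4,2)=2+3·3=11 | T(4,3)=3+3·1=6 | T(4,4)=1+3·0=1
Read c(4,2) = 11, c(4,3) = 6, c(4,4) = 1.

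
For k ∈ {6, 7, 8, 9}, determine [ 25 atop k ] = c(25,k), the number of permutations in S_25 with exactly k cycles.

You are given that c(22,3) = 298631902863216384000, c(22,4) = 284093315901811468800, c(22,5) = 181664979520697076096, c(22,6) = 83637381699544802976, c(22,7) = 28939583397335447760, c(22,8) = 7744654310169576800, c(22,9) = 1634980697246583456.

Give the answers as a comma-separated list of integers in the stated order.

[23] T[23,4]:22*284093315901811468800+298631902863216384000=6548684852703068697600 · T[23,5]:22*181664979520697076096+284093315901811468800=4280722865357147142912 · T[23,6]:22*83637381699544802976+181664979520697076096=2021687376910682741568 · T[23,7]:22*28939583397335447760+83637381699544802976=720308216440924653696 · T[23,8]:22*7744654310169576800+28939583397335447760=199321978221066137360 · T[23,9]:22*1634980697246583456+7744654310169576800=43714229649594412832
[24] T[24,5]:23*4280722865357147142912+6548684852703068697600=105005310755917452984576 · T[24,6]:23*2021687376910682741568+4280722865357147142912=50779532534302850198976 · T[24,7]:23*720308216440924653696+2021687376910682741568=18588776355051949776576 · T[24,8]:23*199321978221066137360+720308216440924653696=5304713715525445812976 · T[24,9]:23*43714229649594412832+199321978221066137360=1204749260161737632496
[25] T[25,6]:24*50779532534302850198976+105005310755917452984576=1323714091579185857760000 · T[25,7]:24*18588776355051949776576+50779532534302850198976=496910165055549644836800 · T[25,8]:24*5304713715525445812976+18588776355051949776576=145901905527662649288000 · T[25,9]:24*1204749260161737632496+5304713715525445812976=34218695959407148992880
Read c(25,6) = 1323714091579185857760000, c(25,7) = 496910165055549644836800, c(25,8) = 145901905527662649288000, c(25,9) = 34218695959407148992880.

1323714091579185857760000, 496910165055549644836800, 145901905527662649288000, 34218695959407148992880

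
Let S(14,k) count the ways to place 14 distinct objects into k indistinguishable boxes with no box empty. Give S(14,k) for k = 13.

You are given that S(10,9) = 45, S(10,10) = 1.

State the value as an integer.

91

r11: T_11,10=10×1+45=55; T_11,11=11×0+1=1
r12: T_12,11=11×1+55=66; T_12,12=12×0+1=1
r13: T_13,12=12×1+66=78; T_13,13=13×0+1=1
r14: T_14,13=13×1+78=91
Read S(14,13) = 91.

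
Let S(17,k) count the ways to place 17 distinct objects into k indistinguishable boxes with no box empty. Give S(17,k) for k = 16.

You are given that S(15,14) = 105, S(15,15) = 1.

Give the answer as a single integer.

136

r16: T_16,15=15×1+105=120; T_16,16=16×0+1=1
r17: T_17,16=16×1+120=136
Read S(17,16) = 136.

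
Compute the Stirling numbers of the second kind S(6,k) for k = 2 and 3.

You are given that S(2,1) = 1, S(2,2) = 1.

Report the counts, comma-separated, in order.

31, 90

r3: T_3,1=1×1+0=1; T_3,2=2×1+1=3; T_3,3=3×0+1=1
r4: T_4,1=1×1+0=1; T_4,2=2×3+1=7; T_4,3=3×1+3=6
r5: T_5,1=1×1+0=1; T_5,2=2×7+1=15; T_5,3=3×6+7=25
r6: T_6,2=2×15+1=31; T_6,3=3×25+15=90
Read S(6,2) = 31, S(6,3) = 90.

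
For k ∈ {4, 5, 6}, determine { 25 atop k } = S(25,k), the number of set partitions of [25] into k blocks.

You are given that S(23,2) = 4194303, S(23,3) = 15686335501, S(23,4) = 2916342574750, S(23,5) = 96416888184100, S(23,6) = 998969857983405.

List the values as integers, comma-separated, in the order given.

@24  (24,3):15686335501·3+4194303→47063200806, (24,4):2916342574750·4+15686335501→11681056634501, (24,5):96416888184100·5+2916342574750→485000783495250, (24,6):998969857983405·6+96416888184100→6090236036084530
@25  (25,4):11681056634501·4+47063200806→46771289738810, (25,5):485000783495250·5+11681056634501→2436684974110751, (25,6):6090236036084530·6+485000783495250→37026417000002430
Read S(25,4) = 46771289738810, S(25,5) = 2436684974110751, S(25,6) = 37026417000002430.

46771289738810, 2436684974110751, 37026417000002430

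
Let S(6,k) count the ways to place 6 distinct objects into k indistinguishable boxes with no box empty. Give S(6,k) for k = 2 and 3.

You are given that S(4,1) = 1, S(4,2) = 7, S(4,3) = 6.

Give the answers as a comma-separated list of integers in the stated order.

@5  (5,1):1·1+0→1, (5,2):7·2+1→15, (5,3):6·3+7→25
@6  (6,2):15·2+1→31, (6,3):25·3+15→90
Read S(6,2) = 31, S(6,3) = 90.

31, 90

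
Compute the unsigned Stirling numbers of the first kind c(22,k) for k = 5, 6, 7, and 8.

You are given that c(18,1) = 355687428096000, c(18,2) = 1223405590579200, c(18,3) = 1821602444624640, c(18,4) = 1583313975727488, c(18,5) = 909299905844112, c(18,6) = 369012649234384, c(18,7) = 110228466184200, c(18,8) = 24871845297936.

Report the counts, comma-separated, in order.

r19: T_19,2=18×1223405590579200+355687428096000=22376988058521600; T_19,3=18×1821602444624640+1223405590579200=34012249593822720; T_19,4=18×1583313975727488+1821602444624640=30321254007719424; T_19,5=18×909299905844112+1583313975727488=17950712280921504; T_19,6=18×369012649234384+909299905844112=7551527592063024; T_19,7=18×110228466184200+369012649234384=2353125040549984; T_19,8=18×24871845297936+110228466184200=557921681547048
r20: T_20,3=19×34012249593822720+22376988058521600=668609730341153280; T_20,4=19×30321254007719424+34012249593822720=610116075740491776; T_20,5=19×17950712280921504+30321254007719424=371384787345228000; T_20,6=19×7551527592063024+17950712280921504=161429736530118960; T_20,7=19×2353125040549984+7551527592063024=52260903362512720; T_20,8=19×557921681547048+2353125040549984=12953636989943896
r21: T_21,4=20×610116075740491776+668609730341153280=12870931245150988800; T_21,5=20×371384787345228000+610116075740491776=8037811822645051776; T_21,6=20×161429736530118960+371384787345228000=3599979517947607200; T_21,7=20×52260903362512720+161429736530118960=1206647803780373360; T_21,8=20×12953636989943896+52260903362512720=311333643161390640
r22: T_22,5=21×8037811822645051776+12870931245150988800=181664979520697076096; T_22,6=21×3599979517947607200+8037811822645051776=83637381699544802976; T_22,7=21×1206647803780373360+3599979517947607200=28939583397335447760; T_22,8=21×311333643161390640+1206647803780373360=7744654310169576800
Read c(22,5) = 181664979520697076096, c(22,6) = 83637381699544802976, c(22,7) = 28939583397335447760, c(22,8) = 7744654310169576800.

181664979520697076096, 83637381699544802976, 28939583397335447760, 7744654310169576800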